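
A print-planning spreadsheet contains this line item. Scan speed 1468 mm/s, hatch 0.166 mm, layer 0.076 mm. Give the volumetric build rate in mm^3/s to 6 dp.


Rate = 1468 * 0.166 * 0.076 = 18.520288 mm^3/s


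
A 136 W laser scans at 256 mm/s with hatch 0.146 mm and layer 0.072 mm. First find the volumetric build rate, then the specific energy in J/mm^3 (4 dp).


Build rate = 256 * 0.146 * 0.072 = 2.691072 mm^3/s
SE = 136 / 2.691072 = 50.5375 J/mm^3


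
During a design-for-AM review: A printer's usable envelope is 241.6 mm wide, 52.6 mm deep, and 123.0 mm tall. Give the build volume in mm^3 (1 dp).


V = 241.6 * 52.6 * 123.0 = 1563103.7 mm^3


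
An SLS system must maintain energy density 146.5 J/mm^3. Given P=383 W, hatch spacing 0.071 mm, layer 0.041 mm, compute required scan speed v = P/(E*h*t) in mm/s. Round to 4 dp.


v = 383 / (146.5*0.071*0.041) = 898.0881 mm/s


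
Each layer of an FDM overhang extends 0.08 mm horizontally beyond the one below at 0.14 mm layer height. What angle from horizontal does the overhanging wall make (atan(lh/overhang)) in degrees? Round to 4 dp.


angle = atan(0.14/0.08) = 60.2551 degrees


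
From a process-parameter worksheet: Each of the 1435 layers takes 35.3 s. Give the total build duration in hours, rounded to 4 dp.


t = 1435 * 35.3 / 3600 = 14.071 hrs


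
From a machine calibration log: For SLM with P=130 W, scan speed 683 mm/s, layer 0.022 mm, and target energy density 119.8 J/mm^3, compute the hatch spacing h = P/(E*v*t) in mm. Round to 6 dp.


h = 130 / (119.8*683*0.022) = 0.072218 mm


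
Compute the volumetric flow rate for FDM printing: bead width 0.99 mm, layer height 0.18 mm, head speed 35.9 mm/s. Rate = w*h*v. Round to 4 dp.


Rate = 0.99 * 0.18 * 35.9 = 6.3974 mm^3/s


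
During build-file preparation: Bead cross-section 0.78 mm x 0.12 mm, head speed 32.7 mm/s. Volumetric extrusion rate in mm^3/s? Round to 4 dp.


Rate = 0.78 * 0.12 * 32.7 = 3.0607 mm^3/s


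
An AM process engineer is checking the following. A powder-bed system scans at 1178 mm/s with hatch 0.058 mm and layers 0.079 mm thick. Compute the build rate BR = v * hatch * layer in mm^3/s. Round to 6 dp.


Rate = 1178 * 0.058 * 0.079 = 5.397596 mm^3/s


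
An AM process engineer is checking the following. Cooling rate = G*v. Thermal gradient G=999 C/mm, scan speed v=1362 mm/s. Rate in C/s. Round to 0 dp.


CR = 999 * 1362 = 1360638 C/s


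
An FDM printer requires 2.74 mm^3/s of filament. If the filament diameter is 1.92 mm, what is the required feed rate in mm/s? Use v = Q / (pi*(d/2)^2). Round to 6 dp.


A = pi*(1.92/2)^2 = 2.895292
v = 2.74 / 2.895292 = 0.946364 mm/s


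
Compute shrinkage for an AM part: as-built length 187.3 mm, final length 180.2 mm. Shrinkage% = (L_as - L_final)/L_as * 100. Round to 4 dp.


Shrinkage = ((187.3-180.2)/187.3)*100 = 3.7907 %


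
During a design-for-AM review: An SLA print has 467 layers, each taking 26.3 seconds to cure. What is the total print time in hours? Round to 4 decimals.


t = 467 * 26.3 / 3600 = 3.4117 hrs


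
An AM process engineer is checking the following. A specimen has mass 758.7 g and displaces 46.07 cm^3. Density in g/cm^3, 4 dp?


rho = 758.7 / 46.07 = 16.4684 g/cm^3


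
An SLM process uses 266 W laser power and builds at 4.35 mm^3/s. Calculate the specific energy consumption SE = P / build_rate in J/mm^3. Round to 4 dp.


SE = 266 / 4.35 = 61.1494 J/mm^3


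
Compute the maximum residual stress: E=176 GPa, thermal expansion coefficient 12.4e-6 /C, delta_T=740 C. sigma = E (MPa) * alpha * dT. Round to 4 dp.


sigma = 176*1000 * 12.4e-6 * 740 = 1614.976 MPa


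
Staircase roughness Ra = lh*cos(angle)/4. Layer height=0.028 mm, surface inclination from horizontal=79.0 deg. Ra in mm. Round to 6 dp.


Ra = 0.028 * cos(79.0) / 4 = 0.001336 mm


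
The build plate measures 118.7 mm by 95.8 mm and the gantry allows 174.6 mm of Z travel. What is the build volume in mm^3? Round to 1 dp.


V = 118.7 * 95.8 * 174.6 = 1985456.9 mm^3


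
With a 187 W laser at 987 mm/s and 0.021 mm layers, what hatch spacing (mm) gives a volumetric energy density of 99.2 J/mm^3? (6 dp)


h = 187 / (99.2*987*0.021) = 0.090948 mm


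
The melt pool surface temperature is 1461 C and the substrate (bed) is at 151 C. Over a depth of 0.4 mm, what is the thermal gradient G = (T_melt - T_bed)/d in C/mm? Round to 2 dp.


G = (1461-151)/0.4 = 3275.0 C/mm


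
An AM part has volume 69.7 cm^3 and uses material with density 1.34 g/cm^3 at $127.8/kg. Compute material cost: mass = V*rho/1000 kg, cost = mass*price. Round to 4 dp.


Mass = 69.7*1.34/1000 = 0.093398 kg
Cost = 0.093398 * 127.8 = 11.9363 $


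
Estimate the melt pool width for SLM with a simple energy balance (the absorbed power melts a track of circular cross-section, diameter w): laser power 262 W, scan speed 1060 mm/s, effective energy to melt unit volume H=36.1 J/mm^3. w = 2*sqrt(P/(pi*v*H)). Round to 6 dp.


w = 2*sqrt(262/(pi*1060*36.1)) = 0.093368 mm


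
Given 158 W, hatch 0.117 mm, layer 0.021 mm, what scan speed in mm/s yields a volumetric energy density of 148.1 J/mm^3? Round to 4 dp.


v = 158 / (148.1*0.117*0.021) = 434.2071 mm/s


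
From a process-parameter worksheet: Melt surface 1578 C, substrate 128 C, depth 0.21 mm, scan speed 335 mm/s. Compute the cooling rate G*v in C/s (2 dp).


G = (1578-128)/0.21 = 6904.76190476 C/mm
CR = 6904.76190476 * 335 = 2313095.24 C/s


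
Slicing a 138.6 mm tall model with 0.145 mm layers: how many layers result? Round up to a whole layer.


Layers = ceil(138.6/0.145) = 956


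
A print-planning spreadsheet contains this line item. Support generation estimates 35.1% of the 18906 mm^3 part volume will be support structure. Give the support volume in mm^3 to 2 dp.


V_support = 18906 * 0.351 = 6636.01 mm^3


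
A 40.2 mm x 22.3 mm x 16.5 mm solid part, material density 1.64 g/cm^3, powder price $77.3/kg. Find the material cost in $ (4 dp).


V = 40.2 * 22.3 * 16.5 = 14791.59 mm^3 = 14.79159 cm^3
Mass = 14.79159 * 1.64 / 1000 = 0.02425821 kg
Cost = 0.02425821 * 77.3 = 1.8752 $


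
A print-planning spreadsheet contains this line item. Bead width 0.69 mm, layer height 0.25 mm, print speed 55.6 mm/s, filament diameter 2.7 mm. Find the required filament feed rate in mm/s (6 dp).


Q = 0.69 * 0.25 * 55.6 = 9.591 mm^3/s
A_fil = pi*(2.7/2)^2 = 5.72555261 mm^2
v_feed = 9.591 / 5.72555261 = 1.675122 mm/s


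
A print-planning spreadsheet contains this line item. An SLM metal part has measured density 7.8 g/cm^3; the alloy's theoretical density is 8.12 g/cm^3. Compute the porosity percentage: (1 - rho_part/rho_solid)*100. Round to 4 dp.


Porosity = (1-7.8/8.12)*100 = 3.9409 %


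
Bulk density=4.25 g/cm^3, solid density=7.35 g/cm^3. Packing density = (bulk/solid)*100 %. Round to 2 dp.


Packing = (4.25/7.35)*100 = 57.82 %


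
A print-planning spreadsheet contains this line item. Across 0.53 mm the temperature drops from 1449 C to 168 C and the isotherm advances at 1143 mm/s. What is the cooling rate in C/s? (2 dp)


G = (1449-168)/0.53 = 2416.98113208 C/mm
CR = 2416.98113208 * 1143 = 2762609.43 C/s


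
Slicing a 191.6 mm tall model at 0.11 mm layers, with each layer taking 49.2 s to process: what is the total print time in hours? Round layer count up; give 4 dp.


Layers = ceil(191.6/0.11) = 1742
t = 1742 * 49.2 / 3600 = 23.8073 hrs


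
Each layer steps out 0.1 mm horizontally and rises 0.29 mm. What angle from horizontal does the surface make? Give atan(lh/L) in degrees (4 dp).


angle = atan(0.29/0.1) = 70.9744 degrees


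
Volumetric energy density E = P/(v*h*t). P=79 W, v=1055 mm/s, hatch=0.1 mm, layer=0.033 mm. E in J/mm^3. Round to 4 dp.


E = 79 / (1055*0.1*0.033) = 22.6914 J/mm^3


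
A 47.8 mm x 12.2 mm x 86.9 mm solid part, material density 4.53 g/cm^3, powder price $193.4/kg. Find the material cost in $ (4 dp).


V = 47.8 * 12.2 * 86.9 = 50676.604 mm^3 = 50.676604 cm^3
Mass = 50.676604 * 4.53 / 1000 = 0.22956502 kg
Cost = 0.22956502 * 193.4 = 44.3979 $


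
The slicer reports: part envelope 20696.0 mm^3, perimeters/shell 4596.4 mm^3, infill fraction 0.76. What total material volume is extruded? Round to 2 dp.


V_infill = (20696.0 - 4596.4) * 0.76 = 12235.7
V_total = 4596.4 + 12235.7 = 16832.1 mm^3


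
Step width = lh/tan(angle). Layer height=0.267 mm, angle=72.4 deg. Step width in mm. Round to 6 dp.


step = 0.267 / tan(72.4) = 0.084697 mm


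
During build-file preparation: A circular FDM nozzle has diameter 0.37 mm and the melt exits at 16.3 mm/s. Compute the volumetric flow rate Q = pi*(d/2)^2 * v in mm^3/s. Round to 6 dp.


A = pi*(0.37/2)^2 = 0.10752101 mm^2
Q = 0.10752101 * 16.3 = 1.752592 mm^3/s


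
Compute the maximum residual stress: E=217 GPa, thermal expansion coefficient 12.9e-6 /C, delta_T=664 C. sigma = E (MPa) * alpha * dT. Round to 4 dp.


sigma = 217*1000 * 12.9e-6 * 664 = 1858.7352 MPa


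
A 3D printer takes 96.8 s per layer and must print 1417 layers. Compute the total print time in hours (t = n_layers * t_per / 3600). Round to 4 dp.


t = 1417 * 96.8 / 3600 = 38.1016 hrs


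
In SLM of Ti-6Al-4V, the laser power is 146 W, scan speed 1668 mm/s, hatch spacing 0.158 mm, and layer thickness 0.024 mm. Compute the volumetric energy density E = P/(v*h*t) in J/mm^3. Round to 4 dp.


E = 146 / (1668*0.158*0.024) = 23.0828 J/mm^3


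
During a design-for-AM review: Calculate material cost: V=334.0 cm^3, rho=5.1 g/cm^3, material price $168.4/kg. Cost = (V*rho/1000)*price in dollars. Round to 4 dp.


Mass = 334.0*5.1/1000 = 1.7034 kg
Cost = 1.7034 * 168.4 = 286.8526 $


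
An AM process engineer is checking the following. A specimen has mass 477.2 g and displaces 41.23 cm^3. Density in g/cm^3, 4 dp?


rho = 477.2 / 41.23 = 11.5741 g/cm^3


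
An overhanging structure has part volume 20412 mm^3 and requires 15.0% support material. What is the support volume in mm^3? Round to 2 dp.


V_support = 20412 * 0.15 = 3061.8 mm^3


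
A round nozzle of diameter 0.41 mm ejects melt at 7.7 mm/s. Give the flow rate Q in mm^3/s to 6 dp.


A = pi*(0.41/2)^2 = 0.13202543 mm^2
Q = 0.13202543 * 7.7 = 1.016596 mm^3/s


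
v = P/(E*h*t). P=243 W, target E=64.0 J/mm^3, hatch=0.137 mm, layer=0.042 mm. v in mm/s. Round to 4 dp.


v = 243 / (64.0*0.137*0.042) = 659.867 mm/s


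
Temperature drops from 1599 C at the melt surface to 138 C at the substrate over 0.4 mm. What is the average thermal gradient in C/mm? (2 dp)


G = (1599-138)/0.4 = 3652.5 C/mm


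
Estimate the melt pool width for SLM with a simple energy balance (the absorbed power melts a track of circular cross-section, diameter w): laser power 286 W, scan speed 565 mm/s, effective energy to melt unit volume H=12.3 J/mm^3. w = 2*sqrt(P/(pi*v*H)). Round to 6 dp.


w = 2*sqrt(286/(pi*565*12.3)) = 0.228908 mm


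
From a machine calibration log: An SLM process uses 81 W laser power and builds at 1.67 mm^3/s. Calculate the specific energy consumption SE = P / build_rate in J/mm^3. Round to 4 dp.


SE = 81 / 1.67 = 48.503 J/mm^3


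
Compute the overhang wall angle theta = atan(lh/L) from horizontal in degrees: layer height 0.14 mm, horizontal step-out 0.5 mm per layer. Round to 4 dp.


angle = atan(0.14/0.5) = 15.6422 degrees


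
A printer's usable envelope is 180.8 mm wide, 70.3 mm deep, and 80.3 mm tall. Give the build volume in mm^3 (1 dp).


V = 180.8 * 70.3 * 80.3 = 1020632.3 mm^3


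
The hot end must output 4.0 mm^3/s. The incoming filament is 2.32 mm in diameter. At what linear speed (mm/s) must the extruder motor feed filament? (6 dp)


A = pi*(2.32/2)^2 = 4.227327
v = 4.0 / 4.227327 = 0.946224 mm/s


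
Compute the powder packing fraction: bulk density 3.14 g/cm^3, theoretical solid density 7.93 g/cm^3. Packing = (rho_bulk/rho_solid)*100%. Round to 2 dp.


Packing = (3.14/7.93)*100 = 39.6 %


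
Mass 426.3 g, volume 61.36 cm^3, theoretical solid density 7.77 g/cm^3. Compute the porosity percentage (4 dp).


rho_part = 426.3 / 61.36 = 6.94752282 g/cm^3
Porosity = (1 - 6.94752282/7.77)*100 = 10.5853 %


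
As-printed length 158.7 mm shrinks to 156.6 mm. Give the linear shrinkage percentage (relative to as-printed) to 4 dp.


Shrinkage = ((158.7-156.6)/158.7)*100 = 1.3233 %


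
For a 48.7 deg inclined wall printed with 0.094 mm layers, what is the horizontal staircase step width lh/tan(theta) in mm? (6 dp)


step = 0.094 / tan(48.7) = 0.082581 mm


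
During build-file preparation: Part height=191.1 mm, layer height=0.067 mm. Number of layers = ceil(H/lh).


Layers = ceil(191.1/0.067) = 2853


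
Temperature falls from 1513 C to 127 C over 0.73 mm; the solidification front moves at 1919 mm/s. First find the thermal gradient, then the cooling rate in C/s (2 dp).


G = (1513-127)/0.73 = 1898.63013699 C/mm
CR = 1898.63013699 * 1919 = 3643471.23 C/s


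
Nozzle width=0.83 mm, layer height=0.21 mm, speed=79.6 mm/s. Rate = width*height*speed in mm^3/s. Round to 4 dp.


Rate = 0.83 * 0.21 * 79.6 = 13.8743 mm^3/s


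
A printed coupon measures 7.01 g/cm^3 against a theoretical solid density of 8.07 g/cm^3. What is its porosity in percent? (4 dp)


Porosity = (1-7.01/8.07)*100 = 13.1351 %


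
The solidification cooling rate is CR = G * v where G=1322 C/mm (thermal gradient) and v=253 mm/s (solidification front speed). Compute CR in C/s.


CR = 1322 * 253 = 334466 C/s


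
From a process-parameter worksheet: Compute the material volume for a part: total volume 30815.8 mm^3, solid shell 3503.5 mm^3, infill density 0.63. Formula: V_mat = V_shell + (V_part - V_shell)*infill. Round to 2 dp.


V_infill = (30815.8 - 3503.5) * 0.63 = 17206.75
V_total = 3503.5 + 17206.75 = 20710.25 mm^3


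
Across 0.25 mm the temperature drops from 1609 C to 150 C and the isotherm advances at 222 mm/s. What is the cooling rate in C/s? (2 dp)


G = (1609-150)/0.25 = 5836.0 C/mm
CR = 5836.0 * 222 = 1295592.0 C/s


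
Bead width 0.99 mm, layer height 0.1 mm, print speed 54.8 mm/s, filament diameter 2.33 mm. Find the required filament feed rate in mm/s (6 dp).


Q = 0.99 * 0.1 * 54.8 = 5.4252 mm^3/s
A_fil = pi*(2.33/2)^2 = 4.26384809 mm^2
v_feed = 5.4252 / 4.26384809 = 1.272372 mm/s


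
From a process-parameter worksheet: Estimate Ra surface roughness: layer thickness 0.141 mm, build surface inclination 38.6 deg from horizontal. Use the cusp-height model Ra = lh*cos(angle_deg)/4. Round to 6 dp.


Ra = 0.141 * cos(38.6) / 4 = 0.027549 mm


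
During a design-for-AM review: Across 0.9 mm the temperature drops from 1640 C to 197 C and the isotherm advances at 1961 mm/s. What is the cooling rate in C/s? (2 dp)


G = (1640-197)/0.9 = 1603.33333333 C/mm
CR = 1603.33333333 * 1961 = 3144136.67 C/s


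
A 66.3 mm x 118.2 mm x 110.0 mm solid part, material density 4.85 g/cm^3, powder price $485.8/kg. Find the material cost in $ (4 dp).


V = 66.3 * 118.2 * 110.0 = 862032.6 mm^3 = 862.0326 cm^3
Mass = 862.0326 * 4.85 / 1000 = 4.18085811 kg
Cost = 4.18085811 * 485.8 = 2031.0609 $


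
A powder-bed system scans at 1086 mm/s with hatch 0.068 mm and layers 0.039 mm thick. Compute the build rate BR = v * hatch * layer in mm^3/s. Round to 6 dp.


Rate = 1086 * 0.068 * 0.039 = 2.880072 mm^3/s


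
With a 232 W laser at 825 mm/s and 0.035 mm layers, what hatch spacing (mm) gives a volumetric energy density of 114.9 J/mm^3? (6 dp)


h = 232 / (114.9*825*0.035) = 0.069927 mm


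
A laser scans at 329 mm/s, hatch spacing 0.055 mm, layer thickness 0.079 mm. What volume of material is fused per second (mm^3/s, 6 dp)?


Rate = 329 * 0.055 * 0.079 = 1.429505 mm^3/s


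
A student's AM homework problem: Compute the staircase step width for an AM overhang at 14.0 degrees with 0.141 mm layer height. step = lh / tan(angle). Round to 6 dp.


step = 0.141 / tan(14.0) = 0.56552 mm


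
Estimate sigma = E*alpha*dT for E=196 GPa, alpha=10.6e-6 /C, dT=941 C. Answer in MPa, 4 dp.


sigma = 196*1000 * 10.6e-6 * 941 = 1955.0216 MPa


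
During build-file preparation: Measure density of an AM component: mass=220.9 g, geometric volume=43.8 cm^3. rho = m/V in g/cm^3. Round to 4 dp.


rho = 220.9 / 43.8 = 5.0434 g/cm^3


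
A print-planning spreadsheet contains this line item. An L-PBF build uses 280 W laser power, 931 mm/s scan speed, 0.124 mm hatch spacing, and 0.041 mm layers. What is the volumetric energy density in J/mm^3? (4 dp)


E = 280 / (931*0.124*0.041) = 59.1565 J/mm^3


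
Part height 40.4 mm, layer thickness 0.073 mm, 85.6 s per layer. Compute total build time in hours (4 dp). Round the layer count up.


Layers = ceil(40.4/0.073) = 554
t = 554 * 85.6 / 3600 = 13.1729 hrs


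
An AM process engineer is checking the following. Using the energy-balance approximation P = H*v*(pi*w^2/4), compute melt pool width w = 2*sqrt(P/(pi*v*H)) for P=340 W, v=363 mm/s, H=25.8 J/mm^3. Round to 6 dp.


w = 2*sqrt(340/(pi*363*25.8)) = 0.214996 mm


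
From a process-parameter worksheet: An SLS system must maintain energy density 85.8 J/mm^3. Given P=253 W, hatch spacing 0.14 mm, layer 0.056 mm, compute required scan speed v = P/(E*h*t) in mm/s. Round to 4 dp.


v = 253 / (85.8*0.14*0.056) = 376.112 mm/s


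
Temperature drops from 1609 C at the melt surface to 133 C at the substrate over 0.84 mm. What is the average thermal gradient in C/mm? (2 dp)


G = (1609-133)/0.84 = 1757.14 C/mm


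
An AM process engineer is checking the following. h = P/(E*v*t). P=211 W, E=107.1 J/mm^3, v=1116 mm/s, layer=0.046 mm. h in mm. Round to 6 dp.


h = 211 / (107.1*1116*0.046) = 0.038377 mm


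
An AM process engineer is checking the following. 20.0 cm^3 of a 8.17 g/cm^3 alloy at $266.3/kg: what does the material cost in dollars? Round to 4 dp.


Mass = 20.0*8.17/1000 = 0.1634 kg
Cost = 0.1634 * 266.3 = 43.5134 $


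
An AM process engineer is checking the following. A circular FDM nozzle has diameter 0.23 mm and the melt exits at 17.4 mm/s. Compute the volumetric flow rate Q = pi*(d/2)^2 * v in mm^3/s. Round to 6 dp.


A = pi*(0.23/2)^2 = 0.04154756 mm^2
Q = 0.04154756 * 17.4 = 0.722928 mm^3/s


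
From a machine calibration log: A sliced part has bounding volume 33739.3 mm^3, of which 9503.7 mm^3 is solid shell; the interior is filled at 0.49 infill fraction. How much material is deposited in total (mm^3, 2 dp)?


V_infill = (33739.3 - 9503.7) * 0.49 = 11875.44
V_total = 9503.7 + 11875.44 = 21379.14 mm^3


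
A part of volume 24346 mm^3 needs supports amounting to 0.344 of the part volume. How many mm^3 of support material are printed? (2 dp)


V_support = 24346 * 0.344 = 8375.02 mm^3


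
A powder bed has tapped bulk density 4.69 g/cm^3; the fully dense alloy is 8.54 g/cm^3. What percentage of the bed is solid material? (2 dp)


Packing = (4.69/8.54)*100 = 54.92 %


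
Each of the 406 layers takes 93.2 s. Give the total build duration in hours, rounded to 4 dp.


t = 406 * 93.2 / 3600 = 10.5109 hrs


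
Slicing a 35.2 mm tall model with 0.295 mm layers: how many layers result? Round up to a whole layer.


Layers = ceil(35.2/0.295) = 120


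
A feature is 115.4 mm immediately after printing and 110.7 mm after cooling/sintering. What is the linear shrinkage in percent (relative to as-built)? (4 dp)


Shrinkage = ((115.4-110.7)/115.4)*100 = 4.0728 %


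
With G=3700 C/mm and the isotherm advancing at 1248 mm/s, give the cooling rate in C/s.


CR = 3700 * 1248 = 4617600 C/s


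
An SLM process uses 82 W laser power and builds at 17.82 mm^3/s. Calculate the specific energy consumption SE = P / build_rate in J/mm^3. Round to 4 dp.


SE = 82 / 17.82 = 4.6016 J/mm^3


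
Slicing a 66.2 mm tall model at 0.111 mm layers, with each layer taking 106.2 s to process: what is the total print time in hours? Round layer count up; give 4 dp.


Layers = ceil(66.2/0.111) = 597
t = 597 * 106.2 / 3600 = 17.6115 hrs


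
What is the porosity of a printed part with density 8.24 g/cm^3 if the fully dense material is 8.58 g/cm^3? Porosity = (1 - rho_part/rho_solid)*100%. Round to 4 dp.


Porosity = (1-8.24/8.58)*100 = 3.9627 %


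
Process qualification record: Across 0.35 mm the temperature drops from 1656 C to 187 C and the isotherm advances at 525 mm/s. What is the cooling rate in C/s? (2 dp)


G = (1656-187)/0.35 = 4197.14285714 C/mm
CR = 4197.14285714 * 525 = 2203500.0 C/s


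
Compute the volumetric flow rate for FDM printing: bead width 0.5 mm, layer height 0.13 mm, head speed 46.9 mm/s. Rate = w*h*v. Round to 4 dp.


Rate = 0.5 * 0.13 * 46.9 = 3.0485 mm^3/s


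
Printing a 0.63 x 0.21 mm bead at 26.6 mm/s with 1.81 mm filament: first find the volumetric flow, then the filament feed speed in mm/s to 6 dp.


Q = 0.63 * 0.21 * 26.6 = 3.51918 mm^3/s
A_fil = pi*(1.81/2)^2 = 2.57304292 mm^2
v_feed = 3.51918 / 2.57304292 = 1.367711 mm/s


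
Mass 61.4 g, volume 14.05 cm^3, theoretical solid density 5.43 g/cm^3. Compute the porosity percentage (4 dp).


rho_part = 61.4 / 14.05 = 4.37010676 g/cm^3
Porosity = (1 - 4.37010676/5.43)*100 = 19.5192 %


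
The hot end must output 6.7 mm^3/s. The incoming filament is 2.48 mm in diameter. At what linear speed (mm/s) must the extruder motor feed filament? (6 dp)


A = pi*(2.48/2)^2 = 4.830513
v = 6.7 / 4.830513 = 1.387016 mm/s


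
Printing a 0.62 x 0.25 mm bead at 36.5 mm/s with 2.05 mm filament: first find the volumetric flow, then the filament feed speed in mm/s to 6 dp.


Q = 0.62 * 0.25 * 36.5 = 5.6575 mm^3/s
A_fil = pi*(2.05/2)^2 = 3.30063578 mm^2
v_feed = 5.6575 / 3.30063578 = 1.714064 mm/s


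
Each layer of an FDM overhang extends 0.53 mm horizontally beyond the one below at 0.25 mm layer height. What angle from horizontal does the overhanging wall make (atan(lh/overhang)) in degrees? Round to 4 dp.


angle = atan(0.25/0.53) = 25.2532 degrees


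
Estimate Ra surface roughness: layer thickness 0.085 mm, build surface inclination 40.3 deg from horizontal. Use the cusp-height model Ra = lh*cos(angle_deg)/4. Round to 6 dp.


Ra = 0.085 * cos(40.3) / 4 = 0.016207 mm


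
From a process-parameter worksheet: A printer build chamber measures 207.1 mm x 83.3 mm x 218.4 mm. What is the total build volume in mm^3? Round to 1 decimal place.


V = 207.1 * 83.3 * 218.4 = 3767712.3 mm^3


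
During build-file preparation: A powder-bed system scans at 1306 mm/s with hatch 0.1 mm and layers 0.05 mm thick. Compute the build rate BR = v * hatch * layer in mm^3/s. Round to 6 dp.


Rate = 1306 * 0.1 * 0.05 = 6.53 mm^3/s


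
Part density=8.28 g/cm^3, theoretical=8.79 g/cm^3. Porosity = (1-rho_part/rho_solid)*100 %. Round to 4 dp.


Porosity = (1-8.28/8.79)*100 = 5.802 %


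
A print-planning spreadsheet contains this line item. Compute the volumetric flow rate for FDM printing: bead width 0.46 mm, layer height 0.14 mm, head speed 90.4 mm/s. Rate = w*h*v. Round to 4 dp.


Rate = 0.46 * 0.14 * 90.4 = 5.8218 mm^3/s


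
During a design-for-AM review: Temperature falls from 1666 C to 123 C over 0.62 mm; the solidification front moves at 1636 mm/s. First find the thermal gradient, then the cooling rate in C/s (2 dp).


G = (1666-123)/0.62 = 2488.70967742 C/mm
CR = 2488.70967742 * 1636 = 4071529.03 C/s


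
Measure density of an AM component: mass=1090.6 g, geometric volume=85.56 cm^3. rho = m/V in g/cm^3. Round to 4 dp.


rho = 1090.6 / 85.56 = 12.7466 g/cm^3


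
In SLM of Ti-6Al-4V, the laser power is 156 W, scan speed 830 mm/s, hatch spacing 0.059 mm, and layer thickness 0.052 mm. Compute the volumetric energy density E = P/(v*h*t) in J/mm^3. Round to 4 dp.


E = 156 / (830*0.059*0.052) = 61.262 J/mm^3


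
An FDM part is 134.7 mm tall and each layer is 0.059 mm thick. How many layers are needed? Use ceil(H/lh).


Layers = ceil(134.7/0.059) = 2284


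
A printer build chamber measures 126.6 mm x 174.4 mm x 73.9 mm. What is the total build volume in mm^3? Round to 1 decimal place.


V = 126.6 * 174.4 * 73.9 = 1631641.1 mm^3


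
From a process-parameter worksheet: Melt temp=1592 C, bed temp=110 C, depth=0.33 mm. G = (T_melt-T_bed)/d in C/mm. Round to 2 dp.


G = (1592-110)/0.33 = 4490.91 C/mm


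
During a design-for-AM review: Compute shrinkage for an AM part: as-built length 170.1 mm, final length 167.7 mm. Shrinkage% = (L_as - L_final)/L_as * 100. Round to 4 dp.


Shrinkage = ((170.1-167.7)/170.1)*100 = 1.4109 %


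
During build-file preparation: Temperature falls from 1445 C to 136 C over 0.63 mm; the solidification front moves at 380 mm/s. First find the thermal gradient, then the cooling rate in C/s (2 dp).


G = (1445-136)/0.63 = 2077.77777778 C/mm
CR = 2077.77777778 * 380 = 789555.56 C/s


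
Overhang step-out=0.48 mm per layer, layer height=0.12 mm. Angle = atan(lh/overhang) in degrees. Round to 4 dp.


angle = atan(0.12/0.48) = 14.0362 degrees


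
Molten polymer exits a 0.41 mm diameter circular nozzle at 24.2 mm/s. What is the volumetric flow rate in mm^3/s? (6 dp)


A = pi*(0.41/2)^2 = 0.13202543 mm^2
Q = 0.13202543 * 24.2 = 3.195015 mm^3/s


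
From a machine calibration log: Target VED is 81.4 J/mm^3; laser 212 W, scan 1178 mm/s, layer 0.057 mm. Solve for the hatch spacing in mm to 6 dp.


h = 212 / (81.4*1178*0.057) = 0.038787 mm


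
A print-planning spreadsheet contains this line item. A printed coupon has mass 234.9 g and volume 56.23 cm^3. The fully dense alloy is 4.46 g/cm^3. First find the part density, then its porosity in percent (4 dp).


rho_part = 234.9 / 56.23 = 4.17748533 g/cm^3
Porosity = (1 - 4.17748533/4.46)*100 = 6.3344 %


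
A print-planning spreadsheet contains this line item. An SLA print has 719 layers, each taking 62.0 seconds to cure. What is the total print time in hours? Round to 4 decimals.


t = 719 * 62.0 / 3600 = 12.3828 hrs


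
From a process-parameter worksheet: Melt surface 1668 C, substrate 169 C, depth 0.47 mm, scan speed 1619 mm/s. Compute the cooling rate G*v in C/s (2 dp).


G = (1668-169)/0.47 = 3189.36170213 C/mm
CR = 3189.36170213 * 1619 = 5163576.6 C/s


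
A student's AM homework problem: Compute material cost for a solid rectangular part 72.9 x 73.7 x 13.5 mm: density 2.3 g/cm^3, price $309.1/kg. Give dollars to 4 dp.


V = 72.9 * 73.7 * 13.5 = 72531.855 mm^3 = 72.531855 cm^3
Mass = 72.531855 * 2.3 / 1000 = 0.16682327 kg
Cost = 0.16682327 * 309.1 = 51.5651 $


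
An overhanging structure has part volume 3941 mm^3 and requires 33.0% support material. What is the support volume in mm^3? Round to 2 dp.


V_support = 3941 * 0.33 = 1300.53 mm^3


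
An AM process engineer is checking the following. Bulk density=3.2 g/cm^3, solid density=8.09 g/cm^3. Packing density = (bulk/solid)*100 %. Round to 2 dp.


Packing = (3.2/8.09)*100 = 39.56 %


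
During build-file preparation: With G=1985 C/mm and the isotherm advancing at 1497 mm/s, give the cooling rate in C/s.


CR = 1985 * 1497 = 2971545 C/s


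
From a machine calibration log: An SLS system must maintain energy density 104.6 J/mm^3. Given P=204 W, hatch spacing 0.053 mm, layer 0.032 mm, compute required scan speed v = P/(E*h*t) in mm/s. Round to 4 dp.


v = 204 / (104.6*0.053*0.032) = 1149.9333 mm/s


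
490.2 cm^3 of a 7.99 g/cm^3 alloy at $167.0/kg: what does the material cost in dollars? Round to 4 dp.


Mass = 490.2*7.99/1000 = 3.916698 kg
Cost = 3.916698 * 167.0 = 654.0886 $


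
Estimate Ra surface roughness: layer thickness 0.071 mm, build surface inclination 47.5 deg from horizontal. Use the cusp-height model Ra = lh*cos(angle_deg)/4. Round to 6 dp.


Ra = 0.071 * cos(47.5) / 4 = 0.011992 mm


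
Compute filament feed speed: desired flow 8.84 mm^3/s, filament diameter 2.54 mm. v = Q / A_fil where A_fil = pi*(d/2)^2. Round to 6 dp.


A = pi*(2.54/2)^2 = 5.067075
v = 8.84 / 5.067075 = 1.744596 mm/s


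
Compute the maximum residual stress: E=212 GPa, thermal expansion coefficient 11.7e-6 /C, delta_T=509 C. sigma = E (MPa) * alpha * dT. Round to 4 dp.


sigma = 212*1000 * 11.7e-6 * 509 = 1262.5236 MPa


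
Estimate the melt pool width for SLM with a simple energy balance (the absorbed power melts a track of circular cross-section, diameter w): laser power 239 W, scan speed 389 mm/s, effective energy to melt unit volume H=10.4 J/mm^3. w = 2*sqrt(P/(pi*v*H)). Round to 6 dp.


w = 2*sqrt(239/(pi*389*10.4)) = 0.27426 mm


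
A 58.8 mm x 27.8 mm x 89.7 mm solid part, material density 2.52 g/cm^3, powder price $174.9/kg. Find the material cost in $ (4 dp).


V = 58.8 * 27.8 * 89.7 = 146627.208 mm^3 = 146.627208 cm^3
Mass = 146.627208 * 2.52 / 1000 = 0.36950056 kg
Cost = 0.36950056 * 174.9 = 64.6256 $


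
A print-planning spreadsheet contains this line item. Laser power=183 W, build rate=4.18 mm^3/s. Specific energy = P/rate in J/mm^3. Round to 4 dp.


SE = 183 / 4.18 = 43.7799 J/mm^3


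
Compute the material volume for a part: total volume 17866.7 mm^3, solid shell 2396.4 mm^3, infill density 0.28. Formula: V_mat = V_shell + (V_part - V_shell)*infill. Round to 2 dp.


V_infill = (17866.7 - 2396.4) * 0.28 = 4331.68
V_total = 2396.4 + 4331.68 = 6728.08 mm^3


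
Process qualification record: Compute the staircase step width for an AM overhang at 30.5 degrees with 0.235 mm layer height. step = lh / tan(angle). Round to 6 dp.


step = 0.235 / tan(30.5) = 0.398951 mm


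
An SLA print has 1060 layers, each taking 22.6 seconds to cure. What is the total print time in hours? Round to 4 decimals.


t = 1060 * 22.6 / 3600 = 6.6544 hrs


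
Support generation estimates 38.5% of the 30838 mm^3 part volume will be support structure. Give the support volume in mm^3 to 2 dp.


V_support = 30838 * 0.385 = 11872.63 mm^3


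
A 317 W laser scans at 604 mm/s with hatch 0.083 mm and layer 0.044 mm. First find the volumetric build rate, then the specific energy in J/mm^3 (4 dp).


Build rate = 604 * 0.083 * 0.044 = 2.205808 mm^3/s
SE = 317 / 2.205808 = 143.7115 J/mm^3


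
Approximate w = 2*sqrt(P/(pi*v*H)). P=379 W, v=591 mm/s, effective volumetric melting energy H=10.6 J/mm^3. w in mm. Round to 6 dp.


w = 2*sqrt(379/(pi*591*10.6)) = 0.277542 mm


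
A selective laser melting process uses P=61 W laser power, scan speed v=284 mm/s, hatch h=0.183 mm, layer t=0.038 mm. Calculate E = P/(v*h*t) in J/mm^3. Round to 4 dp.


E = 61 / (284*0.183*0.038) = 30.8871 J/mm^3


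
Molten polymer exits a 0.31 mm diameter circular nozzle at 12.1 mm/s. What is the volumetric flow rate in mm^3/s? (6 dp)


A = pi*(0.31/2)^2 = 0.07547676 mm^2
Q = 0.07547676 * 12.1 = 0.913269 mm^3/s


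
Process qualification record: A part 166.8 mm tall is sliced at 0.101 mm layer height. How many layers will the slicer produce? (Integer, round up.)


Layers = ceil(166.8/0.101) = 1652


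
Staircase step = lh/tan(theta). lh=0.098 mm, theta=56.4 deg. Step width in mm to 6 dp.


step = 0.098 / tan(56.4) = 0.065111 mm


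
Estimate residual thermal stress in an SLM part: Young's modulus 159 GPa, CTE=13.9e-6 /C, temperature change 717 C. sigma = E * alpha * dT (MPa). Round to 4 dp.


sigma = 159*1000 * 13.9e-6 * 717 = 1584.6417 MPa


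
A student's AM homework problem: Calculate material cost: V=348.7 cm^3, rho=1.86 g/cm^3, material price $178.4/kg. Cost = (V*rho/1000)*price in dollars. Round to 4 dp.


Mass = 348.7*1.86/1000 = 0.648582 kg
Cost = 0.648582 * 178.4 = 115.707 $


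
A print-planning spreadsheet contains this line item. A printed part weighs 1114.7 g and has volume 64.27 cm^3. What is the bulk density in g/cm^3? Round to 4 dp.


rho = 1114.7 / 64.27 = 17.344 g/cm^3


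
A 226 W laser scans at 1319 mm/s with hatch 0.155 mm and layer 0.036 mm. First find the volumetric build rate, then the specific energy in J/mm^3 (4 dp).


Build rate = 1319 * 0.155 * 0.036 = 7.36002 mm^3/s
SE = 226 / 7.36002 = 30.7064 J/mm^3


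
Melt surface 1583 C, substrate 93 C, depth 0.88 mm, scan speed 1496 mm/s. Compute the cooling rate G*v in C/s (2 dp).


G = (1583-93)/0.88 = 1693.18181818 C/mm
CR = 1693.18181818 * 1496 = 2533000.0 C/s


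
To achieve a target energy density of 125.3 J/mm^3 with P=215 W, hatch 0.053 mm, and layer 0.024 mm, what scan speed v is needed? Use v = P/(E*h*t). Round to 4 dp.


v = 215 / (125.3*0.053*0.024) = 1348.9637 mm/s


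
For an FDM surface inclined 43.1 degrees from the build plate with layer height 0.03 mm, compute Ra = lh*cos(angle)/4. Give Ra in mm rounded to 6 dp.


Ra = 0.03 * cos(43.1) / 4 = 0.005476 mm


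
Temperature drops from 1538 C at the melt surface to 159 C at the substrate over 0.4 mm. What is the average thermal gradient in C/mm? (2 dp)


G = (1538-159)/0.4 = 3447.5 C/mm


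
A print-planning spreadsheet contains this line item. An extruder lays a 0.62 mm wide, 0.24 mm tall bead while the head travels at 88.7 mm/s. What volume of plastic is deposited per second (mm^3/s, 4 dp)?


Rate = 0.62 * 0.24 * 88.7 = 13.1986 mm^3/s


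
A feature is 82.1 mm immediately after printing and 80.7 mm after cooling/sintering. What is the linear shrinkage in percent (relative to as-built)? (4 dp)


Shrinkage = ((82.1-80.7)/82.1)*100 = 1.7052 %


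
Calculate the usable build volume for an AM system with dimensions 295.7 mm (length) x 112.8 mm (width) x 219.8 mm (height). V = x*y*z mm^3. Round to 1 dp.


V = 295.7 * 112.8 * 219.8 = 7331420.2 mm^3


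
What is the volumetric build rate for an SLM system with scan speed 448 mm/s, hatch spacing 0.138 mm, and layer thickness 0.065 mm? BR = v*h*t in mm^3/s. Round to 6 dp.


Rate = 448 * 0.138 * 0.065 = 4.01856 mm^3/s


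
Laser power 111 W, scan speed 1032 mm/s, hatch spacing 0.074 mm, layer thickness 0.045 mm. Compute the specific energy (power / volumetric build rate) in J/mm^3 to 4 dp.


Build rate = 1032 * 0.074 * 0.045 = 3.43656 mm^3/s
SE = 111 / 3.43656 = 32.2997 J/mm^3


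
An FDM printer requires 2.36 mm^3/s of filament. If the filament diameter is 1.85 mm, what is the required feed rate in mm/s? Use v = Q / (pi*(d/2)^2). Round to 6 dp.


A = pi*(1.85/2)^2 = 2.688025
v = 2.36 / 2.688025 = 0.877968 mm/s


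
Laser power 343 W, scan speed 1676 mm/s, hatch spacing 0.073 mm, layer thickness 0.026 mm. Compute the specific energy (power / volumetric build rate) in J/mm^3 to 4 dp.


Build rate = 1676 * 0.073 * 0.026 = 3.181048 mm^3/s
SE = 343 / 3.181048 = 107.8261 J/mm^3


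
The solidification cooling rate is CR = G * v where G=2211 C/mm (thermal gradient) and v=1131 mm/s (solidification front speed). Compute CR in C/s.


CR = 2211 * 1131 = 2500641 C/s


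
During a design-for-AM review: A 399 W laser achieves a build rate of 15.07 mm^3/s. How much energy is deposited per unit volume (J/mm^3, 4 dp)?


SE = 399 / 15.07 = 26.4764 J/mm^3


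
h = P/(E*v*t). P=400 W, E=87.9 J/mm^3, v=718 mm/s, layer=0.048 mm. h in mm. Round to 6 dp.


h = 400 / (87.9*718*0.048) = 0.13204 mm


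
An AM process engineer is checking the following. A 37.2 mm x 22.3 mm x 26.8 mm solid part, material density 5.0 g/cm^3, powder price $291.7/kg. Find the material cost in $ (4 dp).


V = 37.2 * 22.3 * 26.8 = 22232.208 mm^3 = 22.232208 cm^3
Mass = 22.232208 * 5.0 / 1000 = 0.11116104 kg
Cost = 0.11116104 * 291.7 = 32.4257 $


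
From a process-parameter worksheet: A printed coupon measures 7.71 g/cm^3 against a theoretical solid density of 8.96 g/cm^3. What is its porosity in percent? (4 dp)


Porosity = (1-7.71/8.96)*100 = 13.9509 %


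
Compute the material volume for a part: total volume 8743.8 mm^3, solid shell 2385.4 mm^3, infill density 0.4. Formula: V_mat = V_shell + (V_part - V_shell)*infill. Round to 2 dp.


V_infill = (8743.8 - 2385.4) * 0.4 = 2543.36
V_total = 2385.4 + 2543.36 = 4928.76 mm^3


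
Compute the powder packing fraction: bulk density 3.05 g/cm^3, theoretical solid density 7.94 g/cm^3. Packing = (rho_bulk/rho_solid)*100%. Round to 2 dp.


Packing = (3.05/7.94)*100 = 38.41 %


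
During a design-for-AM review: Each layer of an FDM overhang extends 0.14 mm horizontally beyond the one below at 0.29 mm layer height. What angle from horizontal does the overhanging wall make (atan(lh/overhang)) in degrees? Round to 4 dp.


angle = atan(0.29/0.14) = 64.2307 degrees


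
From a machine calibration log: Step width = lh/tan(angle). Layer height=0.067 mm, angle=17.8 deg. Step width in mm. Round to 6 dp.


step = 0.067 / tan(17.8) = 0.208681 mm


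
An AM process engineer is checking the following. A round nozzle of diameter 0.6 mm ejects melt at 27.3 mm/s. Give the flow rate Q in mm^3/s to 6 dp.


A = pi*(0.6/2)^2 = 0.28274334 mm^2
Q = 0.28274334 * 27.3 = 7.718893 mm^3/s


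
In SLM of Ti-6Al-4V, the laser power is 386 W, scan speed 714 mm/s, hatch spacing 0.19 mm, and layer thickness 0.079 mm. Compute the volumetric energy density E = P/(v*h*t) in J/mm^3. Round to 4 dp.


E = 386 / (714*0.19*0.079) = 36.0171 J/mm^3


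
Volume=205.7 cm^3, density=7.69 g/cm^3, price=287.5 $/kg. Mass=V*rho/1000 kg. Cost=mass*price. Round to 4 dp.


Mass = 205.7*7.69/1000 = 1.581833 kg
Cost = 1.581833 * 287.5 = 454.777 $


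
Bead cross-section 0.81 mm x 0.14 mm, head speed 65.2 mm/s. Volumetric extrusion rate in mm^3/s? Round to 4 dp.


Rate = 0.81 * 0.14 * 65.2 = 7.3937 mm^3/s


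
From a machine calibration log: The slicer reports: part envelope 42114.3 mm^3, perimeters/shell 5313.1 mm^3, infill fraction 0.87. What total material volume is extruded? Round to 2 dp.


V_infill = (42114.3 - 5313.1) * 0.87 = 32017.04
V_total = 5313.1 + 32017.04 = 37330.14 mm^3


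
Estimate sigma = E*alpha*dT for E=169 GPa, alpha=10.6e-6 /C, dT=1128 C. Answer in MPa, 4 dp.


sigma = 169*1000 * 10.6e-6 * 1128 = 2020.6992 MPa


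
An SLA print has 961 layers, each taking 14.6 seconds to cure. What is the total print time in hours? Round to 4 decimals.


t = 961 * 14.6 / 3600 = 3.8974 hrs


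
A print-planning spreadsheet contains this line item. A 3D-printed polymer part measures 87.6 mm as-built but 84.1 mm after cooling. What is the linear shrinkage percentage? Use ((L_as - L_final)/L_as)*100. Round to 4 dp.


Shrinkage = ((87.6-84.1)/87.6)*100 = 3.9954 %


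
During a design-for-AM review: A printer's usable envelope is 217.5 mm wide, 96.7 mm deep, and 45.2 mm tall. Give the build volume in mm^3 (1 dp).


V = 217.5 * 96.7 * 45.2 = 950657.7 mm^3


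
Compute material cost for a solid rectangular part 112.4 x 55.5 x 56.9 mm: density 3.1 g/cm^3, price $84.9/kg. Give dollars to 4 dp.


V = 112.4 * 55.5 * 56.9 = 354953.58 mm^3 = 354.95358 cm^3
Mass = 354.95358 * 3.1 / 1000 = 1.1003561 kg
Cost = 1.1003561 * 84.9 = 93.4202 $


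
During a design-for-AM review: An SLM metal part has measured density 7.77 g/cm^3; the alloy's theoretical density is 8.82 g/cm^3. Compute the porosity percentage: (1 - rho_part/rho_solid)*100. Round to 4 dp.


Porosity = (1-7.77/8.82)*100 = 11.9048 %


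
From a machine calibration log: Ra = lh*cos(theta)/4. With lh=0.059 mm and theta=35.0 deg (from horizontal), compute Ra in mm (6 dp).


Ra = 0.059 * cos(35.0) / 4 = 0.012082 mm


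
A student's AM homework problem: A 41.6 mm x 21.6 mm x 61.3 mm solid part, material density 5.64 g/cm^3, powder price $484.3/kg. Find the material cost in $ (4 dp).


V = 41.6 * 21.6 * 61.3 = 55081.728 mm^3 = 55.081728 cm^3
Mass = 55.081728 * 5.64 / 1000 = 0.31066095 kg
Cost = 0.31066095 * 484.3 = 150.4531 $
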